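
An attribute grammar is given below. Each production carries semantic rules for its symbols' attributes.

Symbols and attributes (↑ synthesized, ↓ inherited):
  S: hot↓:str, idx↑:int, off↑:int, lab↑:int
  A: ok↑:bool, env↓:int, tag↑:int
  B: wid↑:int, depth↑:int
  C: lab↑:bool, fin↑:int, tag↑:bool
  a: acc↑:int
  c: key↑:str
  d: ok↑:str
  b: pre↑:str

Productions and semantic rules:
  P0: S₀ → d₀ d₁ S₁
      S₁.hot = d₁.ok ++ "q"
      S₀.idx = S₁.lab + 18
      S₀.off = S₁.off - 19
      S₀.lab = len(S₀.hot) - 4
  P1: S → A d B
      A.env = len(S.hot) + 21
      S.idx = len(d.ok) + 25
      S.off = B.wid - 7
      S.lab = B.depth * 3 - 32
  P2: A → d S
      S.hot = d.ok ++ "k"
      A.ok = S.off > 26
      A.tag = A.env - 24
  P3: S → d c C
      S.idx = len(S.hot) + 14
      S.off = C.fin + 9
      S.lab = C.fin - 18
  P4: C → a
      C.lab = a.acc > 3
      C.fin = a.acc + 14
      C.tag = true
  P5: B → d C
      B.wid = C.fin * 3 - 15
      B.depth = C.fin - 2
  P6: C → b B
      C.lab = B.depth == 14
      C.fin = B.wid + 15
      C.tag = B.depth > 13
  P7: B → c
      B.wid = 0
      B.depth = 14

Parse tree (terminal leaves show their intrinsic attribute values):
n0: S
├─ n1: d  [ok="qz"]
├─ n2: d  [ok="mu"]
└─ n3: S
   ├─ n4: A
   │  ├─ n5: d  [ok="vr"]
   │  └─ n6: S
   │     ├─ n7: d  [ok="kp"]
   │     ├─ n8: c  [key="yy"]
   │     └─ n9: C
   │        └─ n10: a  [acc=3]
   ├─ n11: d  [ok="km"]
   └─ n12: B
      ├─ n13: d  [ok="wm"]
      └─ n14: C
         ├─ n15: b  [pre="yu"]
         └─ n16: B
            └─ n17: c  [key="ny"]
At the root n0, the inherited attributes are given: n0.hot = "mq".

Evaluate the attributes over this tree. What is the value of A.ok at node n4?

false

1. n0.hot = "mq"  [given at root]
2. n1.ok = "qz"  [terminal]
3. n2.ok = "mu"  [terminal]
4. n3.hot = "muq"  [d₁.ok ++ "q"]
5. n4.env = 24  [len(S.hot) + 21]
6. n5.ok = "vr"  [terminal]
7. n6.hot = "vrk"  [d.ok ++ "k"]
8. n7.ok = "kp"  [terminal]
9. n8.key = "yy"  [terminal]
10. n10.acc = 3  [terminal]
11. n9.lab = false  [a.acc > 3]
12. n9.fin = 17  [a.acc + 14]
13. n9.tag = true  [true]
14. n6.idx = 17  [len(S.hot) + 14]
15. n6.off = 26  [C.fin + 9]
16. n6.lab = -1  [C.fin - 18]
17. n4.ok = false  [S.off > 26]
18. n4.tag = 0  [A.env - 24]
19. n11.ok = "km"  [terminal]
20. n13.ok = "wm"  [terminal]
21. n15.pre = "yu"  [terminal]
22. n17.key = "ny"  [terminal]
23. n16.wid = 0  [0]
24. n16.depth = 14  [14]
25. n14.lab = true  [B.depth == 14]
26. n14.fin = 15  [B.wid + 15]
27. n14.tag = true  [B.depth > 13]
28. n12.wid = 30  [C.fin * 3 - 15]
29. n12.depth = 13  [C.fin - 2]
30. n3.idx = 27  [len(d.ok) + 25]
31. n3.off = 23  [B.wid - 7]
32. n3.lab = 7  [B.depth * 3 - 32]
33. n0.idx = 25  [S₁.lab + 18]
34. n0.off = 4  [S₁.off - 19]
35. n0.lab = -2  [len(S₀.hot) - 4]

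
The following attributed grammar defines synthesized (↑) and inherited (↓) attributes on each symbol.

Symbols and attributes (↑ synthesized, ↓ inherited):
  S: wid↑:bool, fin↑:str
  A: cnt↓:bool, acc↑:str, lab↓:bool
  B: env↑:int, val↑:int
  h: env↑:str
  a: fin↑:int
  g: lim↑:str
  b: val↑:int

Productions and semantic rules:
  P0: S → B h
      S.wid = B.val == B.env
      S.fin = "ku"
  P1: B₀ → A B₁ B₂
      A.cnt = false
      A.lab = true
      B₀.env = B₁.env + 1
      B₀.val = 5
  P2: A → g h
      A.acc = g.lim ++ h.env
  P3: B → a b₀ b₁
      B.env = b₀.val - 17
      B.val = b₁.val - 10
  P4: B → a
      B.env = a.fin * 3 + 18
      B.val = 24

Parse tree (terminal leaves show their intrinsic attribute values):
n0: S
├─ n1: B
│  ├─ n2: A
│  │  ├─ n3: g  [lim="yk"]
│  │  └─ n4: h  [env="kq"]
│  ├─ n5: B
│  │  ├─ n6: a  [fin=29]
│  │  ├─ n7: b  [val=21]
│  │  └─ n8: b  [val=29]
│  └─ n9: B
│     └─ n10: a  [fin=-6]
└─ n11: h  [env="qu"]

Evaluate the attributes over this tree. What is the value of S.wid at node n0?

1. n2.cnt = false  [false]
2. n2.lab = true  [true]
3. n3.lim = "yk"  [terminal]
4. n4.env = "kq"  [terminal]
5. n2.acc = "ykkq"  [g.lim ++ h.env]
6. n6.fin = 29  [terminal]
7. n7.val = 21  [terminal]
8. n8.val = 29  [terminal]
9. n5.env = 4  [b₀.val - 17]
10. n5.val = 19  [b₁.val - 10]
11. n10.fin = -6  [terminal]
12. n9.env = 0  [a.fin * 3 + 18]
13. n9.val = 24  [24]
14. n1.env = 5  [B₁.env + 1]
15. n1.val = 5  [5]
16. n11.env = "qu"  [terminal]
17. n0.wid = true  [B.val == B.env]
18. n0.fin = "ku"  ["ku"]

true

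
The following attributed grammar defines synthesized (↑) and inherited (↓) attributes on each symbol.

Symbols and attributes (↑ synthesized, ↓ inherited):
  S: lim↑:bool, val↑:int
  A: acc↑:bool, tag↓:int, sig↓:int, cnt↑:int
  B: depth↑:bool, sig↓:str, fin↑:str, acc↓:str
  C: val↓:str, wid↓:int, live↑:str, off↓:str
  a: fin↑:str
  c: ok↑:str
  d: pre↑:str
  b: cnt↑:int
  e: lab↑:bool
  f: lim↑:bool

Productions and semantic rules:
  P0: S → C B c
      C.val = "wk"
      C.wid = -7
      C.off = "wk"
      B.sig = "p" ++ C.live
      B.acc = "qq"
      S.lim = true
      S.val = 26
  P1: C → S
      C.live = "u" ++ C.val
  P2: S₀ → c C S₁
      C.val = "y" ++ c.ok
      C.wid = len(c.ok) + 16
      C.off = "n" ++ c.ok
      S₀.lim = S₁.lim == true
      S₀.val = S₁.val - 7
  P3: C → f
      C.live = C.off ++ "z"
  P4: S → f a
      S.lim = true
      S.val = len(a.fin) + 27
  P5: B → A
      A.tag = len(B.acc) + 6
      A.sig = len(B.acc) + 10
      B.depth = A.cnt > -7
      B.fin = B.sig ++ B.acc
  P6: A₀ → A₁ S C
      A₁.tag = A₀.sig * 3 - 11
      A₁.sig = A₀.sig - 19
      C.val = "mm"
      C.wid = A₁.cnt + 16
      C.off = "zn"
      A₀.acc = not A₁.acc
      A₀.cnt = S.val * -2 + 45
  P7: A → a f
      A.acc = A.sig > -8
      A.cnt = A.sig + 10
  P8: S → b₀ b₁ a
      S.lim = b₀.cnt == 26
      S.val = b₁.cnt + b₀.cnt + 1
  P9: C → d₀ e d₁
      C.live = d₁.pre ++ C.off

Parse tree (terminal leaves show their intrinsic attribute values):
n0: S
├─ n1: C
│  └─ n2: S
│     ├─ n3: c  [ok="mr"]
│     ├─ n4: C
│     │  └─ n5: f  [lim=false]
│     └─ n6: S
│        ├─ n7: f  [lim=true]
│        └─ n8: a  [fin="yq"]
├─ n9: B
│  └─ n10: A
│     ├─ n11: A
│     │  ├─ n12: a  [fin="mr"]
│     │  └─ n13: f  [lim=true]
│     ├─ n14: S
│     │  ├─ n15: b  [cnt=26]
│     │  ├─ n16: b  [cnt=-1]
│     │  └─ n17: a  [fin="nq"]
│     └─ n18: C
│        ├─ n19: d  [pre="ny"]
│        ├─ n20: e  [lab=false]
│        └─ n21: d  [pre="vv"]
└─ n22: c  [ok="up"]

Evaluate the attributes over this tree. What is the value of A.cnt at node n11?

3

1. n1.val = "wk"  ["wk"]
2. n1.wid = -7  [-7]
3. n1.off = "wk"  ["wk"]
4. n3.ok = "mr"  [terminal]
5. n4.val = "ymr"  ["y" ++ c.ok]
6. n4.wid = 18  [len(c.ok) + 16]
7. n4.off = "nmr"  ["n" ++ c.ok]
8. n5.lim = false  [terminal]
9. n4.live = "nmrz"  [C.off ++ "z"]
10. n7.lim = true  [terminal]
11. n8.fin = "yq"  [terminal]
12. n6.lim = true  [true]
13. n6.val = 29  [len(a.fin) + 27]
14. n2.lim = true  [S₁.lim == true]
15. n2.val = 22  [S₁.val - 7]
16. n1.live = "uwk"  ["u" ++ C.val]
17. n9.sig = "puwk"  ["p" ++ C.live]
18. n9.acc = "qq"  ["qq"]
19. n10.tag = 8  [len(B.acc) + 6]
20. n10.sig = 12  [len(B.acc) + 10]
21. n11.tag = 25  [A₀.sig * 3 - 11]
22. n11.sig = -7  [A₀.sig - 19]
23. n12.fin = "mr"  [terminal]
24. n13.lim = true  [terminal]
25. n11.acc = true  [A.sig > -8]
26. n11.cnt = 3  [A.sig + 10]
27. n15.cnt = 26  [terminal]
28. n16.cnt = -1  [terminal]
29. n17.fin = "nq"  [terminal]
30. n14.lim = true  [b₀.cnt == 26]
31. n14.val = 26  [b₁.cnt + b₀.cnt + 1]
32. n18.val = "mm"  ["mm"]
33. n18.wid = 19  [A₁.cnt + 16]
34. n18.off = "zn"  ["zn"]
35. n19.pre = "ny"  [terminal]
36. n20.lab = false  [terminal]
37. n21.pre = "vv"  [terminal]
38. n18.live = "vvzn"  [d₁.pre ++ C.off]
39. n10.acc = false  [not A₁.acc]
40. n10.cnt = -7  [S.val * -2 + 45]
41. n9.depth = false  [A.cnt > -7]
42. n9.fin = "puwkqq"  [B.sig ++ B.acc]
43. n22.ok = "up"  [terminal]
44. n0.lim = true  [true]
45. n0.val = 26  [26]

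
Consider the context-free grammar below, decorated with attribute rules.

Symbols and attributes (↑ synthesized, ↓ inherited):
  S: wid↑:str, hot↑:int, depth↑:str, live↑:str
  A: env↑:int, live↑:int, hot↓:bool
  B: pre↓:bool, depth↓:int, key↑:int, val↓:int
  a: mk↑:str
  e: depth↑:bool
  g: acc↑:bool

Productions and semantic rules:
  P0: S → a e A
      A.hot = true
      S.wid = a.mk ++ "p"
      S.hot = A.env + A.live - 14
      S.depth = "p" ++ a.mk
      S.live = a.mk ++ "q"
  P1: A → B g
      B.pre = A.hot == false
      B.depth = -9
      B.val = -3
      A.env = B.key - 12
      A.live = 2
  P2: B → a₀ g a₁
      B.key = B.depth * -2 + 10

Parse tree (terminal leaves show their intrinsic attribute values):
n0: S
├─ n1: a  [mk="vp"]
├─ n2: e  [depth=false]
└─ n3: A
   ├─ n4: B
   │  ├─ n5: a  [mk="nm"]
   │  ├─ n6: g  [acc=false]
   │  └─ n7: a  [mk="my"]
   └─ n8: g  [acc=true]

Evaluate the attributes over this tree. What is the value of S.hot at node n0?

1. n1.mk = "vp"  [terminal]
2. n2.depth = false  [terminal]
3. n3.hot = true  [true]
4. n4.pre = false  [A.hot == false]
5. n4.depth = -9  [-9]
6. n4.val = -3  [-3]
7. n5.mk = "nm"  [terminal]
8. n6.acc = false  [terminal]
9. n7.mk = "my"  [terminal]
10. n4.key = 28  [B.depth * -2 + 10]
11. n8.acc = true  [terminal]
12. n3.env = 16  [B.key - 12]
13. n3.live = 2  [2]
14. n0.wid = "vpp"  [a.mk ++ "p"]
15. n0.hot = 4  [A.env + A.live - 14]
16. n0.depth = "pvp"  ["p" ++ a.mk]
17. n0.live = "vpq"  [a.mk ++ "q"]

4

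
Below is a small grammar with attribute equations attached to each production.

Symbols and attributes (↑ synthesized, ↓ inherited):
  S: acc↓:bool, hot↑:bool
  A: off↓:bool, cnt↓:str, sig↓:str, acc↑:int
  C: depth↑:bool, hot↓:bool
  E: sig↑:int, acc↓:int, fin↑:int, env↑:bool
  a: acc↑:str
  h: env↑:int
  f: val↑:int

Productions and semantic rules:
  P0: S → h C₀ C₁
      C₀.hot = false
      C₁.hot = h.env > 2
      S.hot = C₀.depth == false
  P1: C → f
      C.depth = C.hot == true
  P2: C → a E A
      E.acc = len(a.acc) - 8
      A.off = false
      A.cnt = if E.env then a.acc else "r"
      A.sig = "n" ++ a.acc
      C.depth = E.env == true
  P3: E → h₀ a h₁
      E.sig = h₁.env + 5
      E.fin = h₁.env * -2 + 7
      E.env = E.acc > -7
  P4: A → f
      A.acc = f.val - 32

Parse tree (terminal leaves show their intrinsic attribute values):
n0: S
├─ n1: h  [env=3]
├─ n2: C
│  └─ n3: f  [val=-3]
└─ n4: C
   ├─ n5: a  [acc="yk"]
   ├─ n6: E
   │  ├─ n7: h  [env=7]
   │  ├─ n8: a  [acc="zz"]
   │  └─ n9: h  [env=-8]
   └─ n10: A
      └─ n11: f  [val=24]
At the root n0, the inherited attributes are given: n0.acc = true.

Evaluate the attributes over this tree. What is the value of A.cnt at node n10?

1. n0.acc = true  [given at root]
2. n1.env = 3  [terminal]
3. n2.hot = false  [false]
4. n3.val = -3  [terminal]
5. n2.depth = false  [C.hot == true]
6. n4.hot = true  [h.env > 2]
7. n5.acc = "yk"  [terminal]
8. n6.acc = -6  [len(a.acc) - 8]
9. n7.env = 7  [terminal]
10. n8.acc = "zz"  [terminal]
11. n9.env = -8  [terminal]
12. n6.sig = -3  [h₁.env + 5]
13. n6.fin = 23  [h₁.env * -2 + 7]
14. n6.env = true  [E.acc > -7]
15. n10.off = false  [false]
16. n10.cnt = "yk"  [if E.env then a.acc else "r"]
17. n10.sig = "nyk"  ["n" ++ a.acc]
18. n11.val = 24  [terminal]
19. n10.acc = -8  [f.val - 32]
20. n4.depth = true  [E.env == true]
21. n0.hot = true  [C₀.depth == false]

"yk"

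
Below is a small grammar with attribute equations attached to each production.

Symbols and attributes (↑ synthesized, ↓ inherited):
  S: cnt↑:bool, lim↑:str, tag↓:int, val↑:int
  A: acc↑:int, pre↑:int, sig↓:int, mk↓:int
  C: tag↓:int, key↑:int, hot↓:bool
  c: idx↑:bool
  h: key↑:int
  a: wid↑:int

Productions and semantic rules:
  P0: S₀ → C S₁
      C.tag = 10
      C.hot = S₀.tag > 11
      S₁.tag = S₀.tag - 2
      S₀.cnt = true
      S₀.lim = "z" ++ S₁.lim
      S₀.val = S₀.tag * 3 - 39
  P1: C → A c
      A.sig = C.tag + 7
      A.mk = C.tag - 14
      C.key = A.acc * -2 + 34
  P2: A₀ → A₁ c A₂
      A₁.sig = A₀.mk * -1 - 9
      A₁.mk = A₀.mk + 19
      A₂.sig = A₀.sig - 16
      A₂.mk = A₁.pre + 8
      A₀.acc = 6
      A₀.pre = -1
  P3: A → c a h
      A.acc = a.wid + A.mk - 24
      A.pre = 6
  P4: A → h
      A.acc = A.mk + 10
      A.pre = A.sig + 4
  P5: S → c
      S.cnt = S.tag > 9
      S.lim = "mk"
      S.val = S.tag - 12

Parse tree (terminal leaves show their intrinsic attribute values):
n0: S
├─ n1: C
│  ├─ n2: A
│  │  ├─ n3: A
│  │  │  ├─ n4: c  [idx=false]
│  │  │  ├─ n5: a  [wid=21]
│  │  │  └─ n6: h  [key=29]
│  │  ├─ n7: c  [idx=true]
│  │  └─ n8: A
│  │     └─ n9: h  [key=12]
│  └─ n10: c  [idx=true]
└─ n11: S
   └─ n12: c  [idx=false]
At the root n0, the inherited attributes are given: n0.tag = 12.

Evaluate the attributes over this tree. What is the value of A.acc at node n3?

12

1. n0.tag = 12  [given at root]
2. n1.tag = 10  [10]
3. n1.hot = true  [S₀.tag > 11]
4. n2.sig = 17  [C.tag + 7]
5. n2.mk = -4  [C.tag - 14]
6. n3.sig = -5  [A₀.mk * -1 - 9]
7. n3.mk = 15  [A₀.mk + 19]
8. n4.idx = false  [terminal]
9. n5.wid = 21  [terminal]
10. n6.key = 29  [terminal]
11. n3.acc = 12  [a.wid + A.mk - 24]
12. n3.pre = 6  [6]
13. n7.idx = true  [terminal]
14. n8.sig = 1  [A₀.sig - 16]
15. n8.mk = 14  [A₁.pre + 8]
16. n9.key = 12  [terminal]
17. n8.acc = 24  [A.mk + 10]
18. n8.pre = 5  [A.sig + 4]
19. n2.acc = 6  [6]
20. n2.pre = -1  [-1]
21. n10.idx = true  [terminal]
22. n1.key = 22  [A.acc * -2 + 34]
23. n11.tag = 10  [S₀.tag - 2]
24. n12.idx = false  [terminal]
25. n11.cnt = true  [S.tag > 9]
26. n11.lim = "mk"  ["mk"]
27. n11.val = -2  [S.tag - 12]
28. n0.cnt = true  [true]
29. n0.lim = "zmk"  ["z" ++ S₁.lim]
30. n0.val = -3  [S₀.tag * 3 - 39]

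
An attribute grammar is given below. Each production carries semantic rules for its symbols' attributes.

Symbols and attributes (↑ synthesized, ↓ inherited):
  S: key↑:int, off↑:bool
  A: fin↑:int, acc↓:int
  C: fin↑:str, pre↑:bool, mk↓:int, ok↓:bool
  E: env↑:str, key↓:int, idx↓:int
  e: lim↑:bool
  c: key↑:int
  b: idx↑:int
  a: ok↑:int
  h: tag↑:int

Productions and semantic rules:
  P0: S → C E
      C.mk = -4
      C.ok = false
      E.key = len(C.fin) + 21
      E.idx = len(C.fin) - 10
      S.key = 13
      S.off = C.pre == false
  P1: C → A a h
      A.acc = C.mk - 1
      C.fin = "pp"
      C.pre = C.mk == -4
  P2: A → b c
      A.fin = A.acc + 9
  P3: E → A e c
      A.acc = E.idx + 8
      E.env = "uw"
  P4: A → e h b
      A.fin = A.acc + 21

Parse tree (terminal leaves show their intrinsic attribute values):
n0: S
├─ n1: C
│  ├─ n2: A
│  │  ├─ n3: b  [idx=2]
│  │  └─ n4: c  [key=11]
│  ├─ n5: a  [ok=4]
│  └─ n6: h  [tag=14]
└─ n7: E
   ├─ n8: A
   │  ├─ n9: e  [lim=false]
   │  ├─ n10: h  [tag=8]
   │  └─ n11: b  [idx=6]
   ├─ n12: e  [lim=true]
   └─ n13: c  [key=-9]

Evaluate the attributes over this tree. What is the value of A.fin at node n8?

1. n1.mk = -4  [-4]
2. n1.ok = false  [false]
3. n2.acc = -5  [C.mk - 1]
4. n3.idx = 2  [terminal]
5. n4.key = 11  [terminal]
6. n2.fin = 4  [A.acc + 9]
7. n5.ok = 4  [terminal]
8. n6.tag = 14  [terminal]
9. n1.fin = "pp"  ["pp"]
10. n1.pre = true  [C.mk == -4]
11. n7.key = 23  [len(C.fin) + 21]
12. n7.idx = -8  [len(C.fin) - 10]
13. n8.acc = 0  [E.idx + 8]
14. n9.lim = false  [terminal]
15. n10.tag = 8  [terminal]
16. n11.idx = 6  [terminal]
17. n8.fin = 21  [A.acc + 21]
18. n12.lim = true  [terminal]
19. n13.key = -9  [terminal]
20. n7.env = "uw"  ["uw"]
21. n0.key = 13  [13]
22. n0.off = false  [C.pre == false]

21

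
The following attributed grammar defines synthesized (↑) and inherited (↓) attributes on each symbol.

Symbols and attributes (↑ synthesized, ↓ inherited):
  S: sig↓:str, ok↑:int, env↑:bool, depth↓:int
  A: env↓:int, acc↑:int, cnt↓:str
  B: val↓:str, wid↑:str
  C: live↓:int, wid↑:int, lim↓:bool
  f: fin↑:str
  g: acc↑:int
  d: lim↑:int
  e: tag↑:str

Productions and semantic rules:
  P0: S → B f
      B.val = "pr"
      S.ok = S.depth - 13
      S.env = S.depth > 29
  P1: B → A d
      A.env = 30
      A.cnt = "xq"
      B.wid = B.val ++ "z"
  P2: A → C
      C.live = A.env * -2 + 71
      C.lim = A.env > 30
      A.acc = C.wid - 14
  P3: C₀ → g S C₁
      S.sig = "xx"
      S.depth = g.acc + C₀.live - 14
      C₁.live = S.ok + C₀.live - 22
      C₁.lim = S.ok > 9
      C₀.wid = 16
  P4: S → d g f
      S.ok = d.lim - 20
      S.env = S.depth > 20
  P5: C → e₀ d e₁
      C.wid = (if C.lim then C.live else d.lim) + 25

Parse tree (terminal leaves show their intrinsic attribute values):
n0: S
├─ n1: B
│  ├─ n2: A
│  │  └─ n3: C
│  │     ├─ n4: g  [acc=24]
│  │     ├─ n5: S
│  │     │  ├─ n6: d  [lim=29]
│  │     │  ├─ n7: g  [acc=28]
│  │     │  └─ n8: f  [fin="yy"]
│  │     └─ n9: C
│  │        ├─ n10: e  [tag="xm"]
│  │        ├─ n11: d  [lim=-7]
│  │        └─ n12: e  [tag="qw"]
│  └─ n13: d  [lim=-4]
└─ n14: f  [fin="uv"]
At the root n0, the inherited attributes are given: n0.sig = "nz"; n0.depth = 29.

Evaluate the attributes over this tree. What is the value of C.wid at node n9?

1. n0.sig = "nz"  [given at root]
2. n0.depth = 29  [given at root]
3. n1.val = "pr"  ["pr"]
4. n2.env = 30  [30]
5. n2.cnt = "xq"  ["xq"]
6. n3.live = 11  [A.env * -2 + 71]
7. n3.lim = false  [A.env > 30]
8. n4.acc = 24  [terminal]
9. n5.sig = "xx"  ["xx"]
10. n5.depth = 21  [g.acc + C₀.live - 14]
11. n6.lim = 29  [terminal]
12. n7.acc = 28  [terminal]
13. n8.fin = "yy"  [terminal]
14. n5.ok = 9  [d.lim - 20]
15. n5.env = true  [S.depth > 20]
16. n9.live = -2  [S.ok + C₀.live - 22]
17. n9.lim = false  [S.ok > 9]
18. n10.tag = "xm"  [terminal]
19. n11.lim = -7  [terminal]
20. n12.tag = "qw"  [terminal]
21. n9.wid = 18  [(if C.lim then C.live else d.lim) + 25]
22. n3.wid = 16  [16]
23. n2.acc = 2  [C.wid - 14]
24. n13.lim = -4  [terminal]
25. n1.wid = "prz"  [B.val ++ "z"]
26. n14.fin = "uv"  [terminal]
27. n0.ok = 16  [S.depth - 13]
28. n0.env = false  [S.depth > 29]

18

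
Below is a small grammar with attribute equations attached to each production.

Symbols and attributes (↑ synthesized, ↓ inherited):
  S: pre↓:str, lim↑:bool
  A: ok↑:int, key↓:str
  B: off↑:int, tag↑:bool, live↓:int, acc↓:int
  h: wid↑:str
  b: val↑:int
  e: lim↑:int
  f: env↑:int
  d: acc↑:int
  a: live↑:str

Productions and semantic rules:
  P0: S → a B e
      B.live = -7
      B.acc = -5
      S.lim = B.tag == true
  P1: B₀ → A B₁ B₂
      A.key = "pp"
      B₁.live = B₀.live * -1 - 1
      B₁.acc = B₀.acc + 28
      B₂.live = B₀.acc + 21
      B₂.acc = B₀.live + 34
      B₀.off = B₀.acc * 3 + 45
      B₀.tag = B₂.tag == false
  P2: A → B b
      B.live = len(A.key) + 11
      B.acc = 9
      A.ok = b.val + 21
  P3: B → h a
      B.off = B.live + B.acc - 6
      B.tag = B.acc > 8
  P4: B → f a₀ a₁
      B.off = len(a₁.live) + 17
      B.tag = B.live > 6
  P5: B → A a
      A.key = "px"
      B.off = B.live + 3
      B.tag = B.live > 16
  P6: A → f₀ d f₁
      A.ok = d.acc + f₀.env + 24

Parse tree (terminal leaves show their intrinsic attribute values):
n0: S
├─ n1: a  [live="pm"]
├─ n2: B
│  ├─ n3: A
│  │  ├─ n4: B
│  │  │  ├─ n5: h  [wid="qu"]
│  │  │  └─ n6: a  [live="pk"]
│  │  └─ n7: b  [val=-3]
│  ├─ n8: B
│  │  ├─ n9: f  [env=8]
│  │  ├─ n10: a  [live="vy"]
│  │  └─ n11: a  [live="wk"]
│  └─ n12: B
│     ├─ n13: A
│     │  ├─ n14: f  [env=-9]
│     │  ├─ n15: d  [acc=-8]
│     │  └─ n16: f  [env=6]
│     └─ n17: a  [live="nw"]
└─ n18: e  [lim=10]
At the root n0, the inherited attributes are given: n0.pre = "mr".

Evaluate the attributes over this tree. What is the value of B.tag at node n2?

true

1. n0.pre = "mr"  [given at root]
2. n1.live = "pm"  [terminal]
3. n2.live = -7  [-7]
4. n2.acc = -5  [-5]
5. n3.key = "pp"  ["pp"]
6. n4.live = 13  [len(A.key) + 11]
7. n4.acc = 9  [9]
8. n5.wid = "qu"  [terminal]
9. n6.live = "pk"  [terminal]
10. n4.off = 16  [B.live + B.acc - 6]
11. n4.tag = true  [B.acc > 8]
12. n7.val = -3  [terminal]
13. n3.ok = 18  [b.val + 21]
14. n8.live = 6  [B₀.live * -1 - 1]
15. n8.acc = 23  [B₀.acc + 28]
16. n9.env = 8  [terminal]
17. n10.live = "vy"  [terminal]
18. n11.live = "wk"  [terminal]
19. n8.off = 19  [len(a₁.live) + 17]
20. n8.tag = false  [B.live > 6]
21. n12.live = 16  [B₀.acc + 21]
22. n12.acc = 27  [B₀.live + 34]
23. n13.key = "px"  ["px"]
24. n14.env = -9  [terminal]
25. n15.acc = -8  [terminal]
26. n16.env = 6  [terminal]
27. n13.ok = 7  [d.acc + f₀.env + 24]
28. n17.live = "nw"  [terminal]
29. n12.off = 19  [B.live + 3]
30. n12.tag = false  [B.live > 16]
31. n2.off = 30  [B₀.acc * 3 + 45]
32. n2.tag = true  [B₂.tag == false]
33. n18.lim = 10  [terminal]
34. n0.lim = true  [B.tag == true]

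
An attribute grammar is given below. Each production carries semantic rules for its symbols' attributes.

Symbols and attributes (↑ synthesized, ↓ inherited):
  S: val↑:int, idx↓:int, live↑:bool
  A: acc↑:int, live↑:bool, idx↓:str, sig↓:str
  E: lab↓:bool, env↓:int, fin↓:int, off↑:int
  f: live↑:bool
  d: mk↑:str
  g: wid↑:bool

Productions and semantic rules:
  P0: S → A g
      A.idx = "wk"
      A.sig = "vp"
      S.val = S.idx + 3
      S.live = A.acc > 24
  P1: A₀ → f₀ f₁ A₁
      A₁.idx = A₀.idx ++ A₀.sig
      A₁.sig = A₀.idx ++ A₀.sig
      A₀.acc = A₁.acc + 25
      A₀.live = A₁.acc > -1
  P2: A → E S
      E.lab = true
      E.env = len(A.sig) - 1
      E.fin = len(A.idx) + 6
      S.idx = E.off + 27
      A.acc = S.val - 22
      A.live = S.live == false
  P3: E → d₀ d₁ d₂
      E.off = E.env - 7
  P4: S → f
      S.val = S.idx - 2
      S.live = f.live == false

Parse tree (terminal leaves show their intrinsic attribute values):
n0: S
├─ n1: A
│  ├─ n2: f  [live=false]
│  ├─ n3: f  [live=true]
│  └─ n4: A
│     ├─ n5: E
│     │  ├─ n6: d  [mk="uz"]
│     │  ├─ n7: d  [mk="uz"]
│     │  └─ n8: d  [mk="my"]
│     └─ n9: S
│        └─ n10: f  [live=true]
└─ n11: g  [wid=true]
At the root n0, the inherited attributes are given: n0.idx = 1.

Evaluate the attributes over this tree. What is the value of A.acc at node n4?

1. n0.idx = 1  [given at root]
2. n1.idx = "wk"  ["wk"]
3. n1.sig = "vp"  ["vp"]
4. n2.live = false  [terminal]
5. n3.live = true  [terminal]
6. n4.idx = "wkvp"  [A₀.idx ++ A₀.sig]
7. n4.sig = "wkvp"  [A₀.idx ++ A₀.sig]
8. n5.lab = true  [true]
9. n5.env = 3  [len(A.sig) - 1]
10. n5.fin = 10  [len(A.idx) + 6]
11. n6.mk = "uz"  [terminal]
12. n7.mk = "uz"  [terminal]
13. n8.mk = "my"  [terminal]
14. n5.off = -4  [E.env - 7]
15. n9.idx = 23  [E.off + 27]
16. n10.live = true  [terminal]
17. n9.val = 21  [S.idx - 2]
18. n9.live = false  [f.live == false]
19. n4.acc = -1  [S.val - 22]
20. n4.live = true  [S.live == false]
21. n1.acc = 24  [A₁.acc + 25]
22. n1.live = false  [A₁.acc > -1]
23. n11.wid = true  [terminal]
24. n0.val = 4  [S.idx + 3]
25. n0.live = false  [A.acc > 24]

-1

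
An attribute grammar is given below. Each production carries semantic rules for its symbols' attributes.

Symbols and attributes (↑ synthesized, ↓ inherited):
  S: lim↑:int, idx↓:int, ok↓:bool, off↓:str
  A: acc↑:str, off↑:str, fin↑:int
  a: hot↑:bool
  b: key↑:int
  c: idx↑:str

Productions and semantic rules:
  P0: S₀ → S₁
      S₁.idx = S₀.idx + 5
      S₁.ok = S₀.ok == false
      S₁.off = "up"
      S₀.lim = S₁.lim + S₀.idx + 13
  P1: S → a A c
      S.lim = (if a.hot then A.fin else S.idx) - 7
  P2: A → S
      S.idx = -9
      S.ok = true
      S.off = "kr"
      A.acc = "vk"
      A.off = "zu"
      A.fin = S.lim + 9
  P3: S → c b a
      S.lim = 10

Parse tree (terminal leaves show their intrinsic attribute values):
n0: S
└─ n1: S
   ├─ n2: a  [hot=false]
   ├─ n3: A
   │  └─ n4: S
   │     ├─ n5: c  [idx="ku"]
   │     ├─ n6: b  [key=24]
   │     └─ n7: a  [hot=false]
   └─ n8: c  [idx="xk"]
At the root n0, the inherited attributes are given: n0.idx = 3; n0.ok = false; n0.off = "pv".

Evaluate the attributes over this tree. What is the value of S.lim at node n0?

1. n0.idx = 3  [given at root]
2. n0.ok = false  [given at root]
3. n0.off = "pv"  [given at root]
4. n1.idx = 8  [S₀.idx + 5]
5. n1.ok = true  [S₀.ok == false]
6. n1.off = "up"  ["up"]
7. n2.hot = false  [terminal]
8. n4.idx = -9  [-9]
9. n4.ok = true  [true]
10. n4.off = "kr"  ["kr"]
11. n5.idx = "ku"  [terminal]
12. n6.key = 24  [terminal]
13. n7.hot = false  [terminal]
14. n4.lim = 10  [10]
15. n3.acc = "vk"  ["vk"]
16. n3.off = "zu"  ["zu"]
17. n3.fin = 19  [S.lim + 9]
18. n8.idx = "xk"  [terminal]
19. n1.lim = 1  [(if a.hot then A.fin else S.idx) - 7]
20. n0.lim = 17  [S₁.lim + S₀.idx + 13]

17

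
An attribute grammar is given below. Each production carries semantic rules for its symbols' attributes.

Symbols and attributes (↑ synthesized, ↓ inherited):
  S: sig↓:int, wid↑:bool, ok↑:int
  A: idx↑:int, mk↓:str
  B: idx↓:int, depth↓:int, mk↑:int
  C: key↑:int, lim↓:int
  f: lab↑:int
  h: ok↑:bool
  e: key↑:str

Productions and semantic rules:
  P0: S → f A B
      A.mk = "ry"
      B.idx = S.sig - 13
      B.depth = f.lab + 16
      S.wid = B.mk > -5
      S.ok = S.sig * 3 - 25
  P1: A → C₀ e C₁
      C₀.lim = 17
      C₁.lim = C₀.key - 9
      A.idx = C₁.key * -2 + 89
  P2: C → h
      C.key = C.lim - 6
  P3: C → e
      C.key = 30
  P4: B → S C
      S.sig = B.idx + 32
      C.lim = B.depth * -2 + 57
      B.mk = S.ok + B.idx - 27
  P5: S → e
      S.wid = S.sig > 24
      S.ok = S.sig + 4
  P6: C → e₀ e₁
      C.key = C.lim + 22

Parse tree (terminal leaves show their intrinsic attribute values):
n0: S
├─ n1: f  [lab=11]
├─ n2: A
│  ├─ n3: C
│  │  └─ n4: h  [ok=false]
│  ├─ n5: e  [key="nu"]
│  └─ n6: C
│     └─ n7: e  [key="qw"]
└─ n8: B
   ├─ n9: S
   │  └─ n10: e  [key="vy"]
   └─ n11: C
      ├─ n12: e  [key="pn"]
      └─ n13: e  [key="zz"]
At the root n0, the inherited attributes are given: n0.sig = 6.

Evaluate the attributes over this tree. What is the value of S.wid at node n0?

false

1. n0.sig = 6  [given at root]
2. n1.lab = 11  [terminal]
3. n2.mk = "ry"  ["ry"]
4. n3.lim = 17  [17]
5. n4.ok = false  [terminal]
6. n3.key = 11  [C.lim - 6]
7. n5.key = "nu"  [terminal]
8. n6.lim = 2  [C₀.key - 9]
9. n7.key = "qw"  [terminal]
10. n6.key = 30  [30]
11. n2.idx = 29  [C₁.key * -2 + 89]
12. n8.idx = -7  [S.sig - 13]
13. n8.depth = 27  [f.lab + 16]
14. n9.sig = 25  [B.idx + 32]
15. n10.key = "vy"  [terminal]
16. n9.wid = true  [S.sig > 24]
17. n9.ok = 29  [S.sig + 4]
18. n11.lim = 3  [B.depth * -2 + 57]
19. n12.key = "pn"  [terminal]
20. n13.key = "zz"  [terminal]
21. n11.key = 25  [C.lim + 22]
22. n8.mk = -5  [S.ok + B.idx - 27]
23. n0.wid = false  [B.mk > -5]
24. n0.ok = -7  [S.sig * 3 - 25]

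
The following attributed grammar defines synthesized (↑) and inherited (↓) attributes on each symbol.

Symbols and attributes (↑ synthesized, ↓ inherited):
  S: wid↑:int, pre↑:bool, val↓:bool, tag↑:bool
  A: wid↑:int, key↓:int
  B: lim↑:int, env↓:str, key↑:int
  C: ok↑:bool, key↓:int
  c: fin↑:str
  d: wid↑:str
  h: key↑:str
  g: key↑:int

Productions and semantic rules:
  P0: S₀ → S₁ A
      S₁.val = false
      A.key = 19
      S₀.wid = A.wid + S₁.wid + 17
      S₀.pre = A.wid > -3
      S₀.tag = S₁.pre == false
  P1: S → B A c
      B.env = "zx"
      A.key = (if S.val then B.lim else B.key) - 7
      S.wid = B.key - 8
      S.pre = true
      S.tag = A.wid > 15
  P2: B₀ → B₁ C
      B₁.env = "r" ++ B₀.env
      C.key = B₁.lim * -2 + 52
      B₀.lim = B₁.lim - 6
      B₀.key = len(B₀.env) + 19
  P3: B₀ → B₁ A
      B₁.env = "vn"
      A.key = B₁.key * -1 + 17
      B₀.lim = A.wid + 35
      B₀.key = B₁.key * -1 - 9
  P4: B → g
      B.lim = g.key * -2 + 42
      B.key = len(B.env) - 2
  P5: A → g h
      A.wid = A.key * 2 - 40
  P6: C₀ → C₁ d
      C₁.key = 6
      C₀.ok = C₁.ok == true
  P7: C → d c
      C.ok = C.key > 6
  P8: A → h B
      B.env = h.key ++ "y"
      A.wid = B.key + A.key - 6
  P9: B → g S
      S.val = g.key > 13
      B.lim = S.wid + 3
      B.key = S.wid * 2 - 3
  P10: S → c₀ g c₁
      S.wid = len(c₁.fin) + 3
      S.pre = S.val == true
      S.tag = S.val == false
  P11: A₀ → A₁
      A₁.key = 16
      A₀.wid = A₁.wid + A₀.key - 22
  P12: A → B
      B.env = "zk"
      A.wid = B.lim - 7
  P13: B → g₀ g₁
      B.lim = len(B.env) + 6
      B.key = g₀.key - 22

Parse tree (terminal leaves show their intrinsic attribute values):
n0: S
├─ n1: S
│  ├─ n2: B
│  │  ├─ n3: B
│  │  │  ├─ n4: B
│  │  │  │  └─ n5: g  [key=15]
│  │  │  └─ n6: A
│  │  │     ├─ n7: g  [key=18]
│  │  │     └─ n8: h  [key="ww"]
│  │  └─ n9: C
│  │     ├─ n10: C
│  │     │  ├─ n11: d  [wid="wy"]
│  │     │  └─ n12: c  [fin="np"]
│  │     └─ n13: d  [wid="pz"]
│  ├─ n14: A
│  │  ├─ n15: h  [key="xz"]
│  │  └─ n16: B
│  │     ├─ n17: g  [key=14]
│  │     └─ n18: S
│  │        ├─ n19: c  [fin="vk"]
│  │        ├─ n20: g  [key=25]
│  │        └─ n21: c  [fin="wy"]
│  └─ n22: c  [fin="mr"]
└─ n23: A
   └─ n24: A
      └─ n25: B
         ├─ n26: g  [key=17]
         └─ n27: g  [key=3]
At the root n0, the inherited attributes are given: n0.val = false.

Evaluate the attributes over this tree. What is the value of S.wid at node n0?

1. n0.val = false  [given at root]
2. n1.val = false  [false]
3. n2.env = "zx"  ["zx"]
4. n3.env = "rzx"  ["r" ++ B₀.env]
5. n4.env = "vn"  ["vn"]
6. n5.key = 15  [terminal]
7. n4.lim = 12  [g.key * -2 + 42]
8. n4.key = 0  [len(B.env) - 2]
9. n6.key = 17  [B₁.key * -1 + 17]
10. n7.key = 18  [terminal]
11. n8.key = "ww"  [terminal]
12. n6.wid = -6  [A.key * 2 - 40]
13. n3.lim = 29  [A.wid + 35]
14. n3.key = -9  [B₁.key * -1 - 9]
15. n9.key = -6  [B₁.lim * -2 + 52]
16. n10.key = 6  [6]
17. n11.wid = "wy"  [terminal]
18. n12.fin = "np"  [terminal]
19. n10.ok = false  [C.key > 6]
20. n13.wid = "pz"  [terminal]
21. n9.ok = false  [C₁.ok == true]
22. n2.lim = 23  [B₁.lim - 6]
23. n2.key = 21  [len(B₀.env) + 19]
24. n14.key = 14  [(if S.val then B.lim else B.key) - 7]
25. n15.key = "xz"  [terminal]
26. n16.env = "xzy"  [h.key ++ "y"]
27. n17.key = 14  [terminal]
28. n18.val = true  [g.key > 13]
29. n19.fin = "vk"  [terminal]
30. n20.key = 25  [terminal]
31. n21.fin = "wy"  [terminal]
32. n18.wid = 5  [len(c₁.fin) + 3]
33. n18.pre = true  [S.val == true]
34. n18.tag = false  [S.val == false]
35. n16.lim = 8  [S.wid + 3]
36. n16.key = 7  [S.wid * 2 - 3]
37. n14.wid = 15  [B.key + A.key - 6]
38. n22.fin = "mr"  [terminal]
39. n1.wid = 13  [B.key - 8]
40. n1.pre = true  [true]
41. n1.tag = false  [A.wid > 15]
42. n23.key = 19  [19]
43. n24.key = 16  [16]
44. n25.env = "zk"  ["zk"]
45. n26.key = 17  [terminal]
46. n27.key = 3  [terminal]
47. n25.lim = 8  [len(B.env) + 6]
48. n25.key = -5  [g₀.key - 22]
49. n24.wid = 1  [B.lim - 7]
50. n23.wid = -2  [A₁.wid + A₀.key - 22]
51. n0.wid = 28  [A.wid + S₁.wid + 17]
52. n0.pre = true  [A.wid > -3]
53. n0.tag = false  [S₁.pre == false]

28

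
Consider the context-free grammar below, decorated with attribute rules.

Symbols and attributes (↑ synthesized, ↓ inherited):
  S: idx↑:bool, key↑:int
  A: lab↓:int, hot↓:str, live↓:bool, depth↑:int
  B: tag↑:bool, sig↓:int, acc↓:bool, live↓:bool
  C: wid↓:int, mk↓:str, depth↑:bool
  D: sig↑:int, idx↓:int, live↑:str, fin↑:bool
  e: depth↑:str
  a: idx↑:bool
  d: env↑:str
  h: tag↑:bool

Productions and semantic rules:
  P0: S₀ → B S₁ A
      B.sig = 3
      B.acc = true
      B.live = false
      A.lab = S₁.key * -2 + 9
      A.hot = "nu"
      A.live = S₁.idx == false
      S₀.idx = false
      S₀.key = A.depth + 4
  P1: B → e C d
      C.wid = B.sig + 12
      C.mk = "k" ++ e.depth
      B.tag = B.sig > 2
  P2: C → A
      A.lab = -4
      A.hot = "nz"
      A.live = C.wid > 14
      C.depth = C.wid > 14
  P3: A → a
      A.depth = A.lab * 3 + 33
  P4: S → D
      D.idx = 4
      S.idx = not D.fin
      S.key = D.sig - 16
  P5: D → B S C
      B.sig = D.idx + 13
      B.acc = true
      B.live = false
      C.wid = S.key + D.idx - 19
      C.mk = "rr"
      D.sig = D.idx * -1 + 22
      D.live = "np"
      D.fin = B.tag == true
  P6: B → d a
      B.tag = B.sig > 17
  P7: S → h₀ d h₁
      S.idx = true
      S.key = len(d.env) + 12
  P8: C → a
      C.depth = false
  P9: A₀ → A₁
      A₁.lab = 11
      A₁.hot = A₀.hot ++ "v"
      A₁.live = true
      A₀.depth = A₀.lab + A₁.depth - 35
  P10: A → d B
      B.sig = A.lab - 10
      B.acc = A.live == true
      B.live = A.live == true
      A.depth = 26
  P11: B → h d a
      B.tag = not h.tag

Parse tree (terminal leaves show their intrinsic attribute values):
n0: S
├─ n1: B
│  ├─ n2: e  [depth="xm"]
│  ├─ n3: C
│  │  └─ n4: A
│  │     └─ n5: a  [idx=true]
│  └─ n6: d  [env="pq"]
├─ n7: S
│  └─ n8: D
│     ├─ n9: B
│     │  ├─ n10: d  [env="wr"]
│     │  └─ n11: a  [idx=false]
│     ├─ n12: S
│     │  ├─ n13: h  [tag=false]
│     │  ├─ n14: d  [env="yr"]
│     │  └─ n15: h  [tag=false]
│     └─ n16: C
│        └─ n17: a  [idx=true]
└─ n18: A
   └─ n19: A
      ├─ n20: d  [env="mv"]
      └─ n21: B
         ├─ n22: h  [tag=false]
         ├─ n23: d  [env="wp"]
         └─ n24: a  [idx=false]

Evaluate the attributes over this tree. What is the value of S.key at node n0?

0

1. n1.sig = 3  [3]
2. n1.acc = true  [true]
3. n1.live = false  [false]
4. n2.depth = "xm"  [terminal]
5. n3.wid = 15  [B.sig + 12]
6. n3.mk = "kxm"  ["k" ++ e.depth]
7. n4.lab = -4  [-4]
8. n4.hot = "nz"  ["nz"]
9. n4.live = true  [C.wid > 14]
10. n5.idx = true  [terminal]
11. n4.depth = 21  [A.lab * 3 + 33]
12. n3.depth = true  [C.wid > 14]
13. n6.env = "pq"  [terminal]
14. n1.tag = true  [B.sig > 2]
15. n8.idx = 4  [4]
16. n9.sig = 17  [D.idx + 13]
17. n9.acc = true  [true]
18. n9.live = false  [false]
19. n10.env = "wr"  [terminal]
20. n11.idx = false  [terminal]
21. n9.tag = false  [B.sig > 17]
22. n13.tag = false  [terminal]
23. n14.env = "yr"  [terminal]
24. n15.tag = false  [terminal]
25. n12.idx = true  [true]
26. n12.key = 14  [len(d.env) + 12]
27. n16.wid = -1  [S.key + D.idx - 19]
28. n16.mk = "rr"  ["rr"]
29. n17.idx = true  [terminal]
30. n16.depth = false  [false]
31. n8.sig = 18  [D.idx * -1 + 22]
32. n8.live = "np"  ["np"]
33. n8.fin = false  [B.tag == true]
34. n7.idx = true  [not D.fin]
35. n7.key = 2  [D.sig - 16]
36. n18.lab = 5  [S₁.key * -2 + 9]
37. n18.hot = "nu"  ["nu"]
38. n18.live = false  [S₁.idx == false]
39. n19.lab = 11  [11]
40. n19.hot = "nuv"  [A₀.hot ++ "v"]
41. n19.live = true  [true]
42. n20.env = "mv"  [terminal]
43. n21.sig = 1  [A.lab - 10]
44. n21.acc = true  [A.live == true]
45. n21.live = true  [A.live == true]
46. n22.tag = false  [terminal]
47. n23.env = "wp"  [terminal]
48. n24.idx = false  [terminal]
49. n21.tag = true  [not h.tag]
50. n19.depth = 26  [26]
51. n18.depth = -4  [A₀.lab + A₁.depth - 35]
52. n0.idx = false  [false]
53. n0.key = 0  [A.depth + 4]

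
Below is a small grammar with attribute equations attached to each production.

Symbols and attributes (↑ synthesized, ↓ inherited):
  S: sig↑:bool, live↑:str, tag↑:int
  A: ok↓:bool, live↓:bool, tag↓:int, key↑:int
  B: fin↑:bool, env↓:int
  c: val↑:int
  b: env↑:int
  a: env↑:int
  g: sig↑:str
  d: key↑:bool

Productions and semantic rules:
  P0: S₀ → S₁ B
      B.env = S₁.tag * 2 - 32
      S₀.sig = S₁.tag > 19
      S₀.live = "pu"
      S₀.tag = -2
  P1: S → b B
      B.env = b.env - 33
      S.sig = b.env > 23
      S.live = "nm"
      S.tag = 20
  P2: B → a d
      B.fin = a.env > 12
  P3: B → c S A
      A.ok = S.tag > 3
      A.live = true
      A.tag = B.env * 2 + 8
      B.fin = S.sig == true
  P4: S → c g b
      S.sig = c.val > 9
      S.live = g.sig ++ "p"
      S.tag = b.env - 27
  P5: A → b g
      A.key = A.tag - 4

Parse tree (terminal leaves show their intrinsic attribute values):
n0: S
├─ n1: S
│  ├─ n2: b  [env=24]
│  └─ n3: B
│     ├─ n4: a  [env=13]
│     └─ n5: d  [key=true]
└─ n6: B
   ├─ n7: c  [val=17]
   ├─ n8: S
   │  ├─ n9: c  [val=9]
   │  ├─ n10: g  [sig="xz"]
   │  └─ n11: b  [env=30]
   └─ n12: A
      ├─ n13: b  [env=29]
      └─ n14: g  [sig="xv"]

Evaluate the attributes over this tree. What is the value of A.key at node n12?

1. n2.env = 24  [terminal]
2. n3.env = -9  [b.env - 33]
3. n4.env = 13  [terminal]
4. n5.key = true  [terminal]
5. n3.fin = true  [a.env > 12]
6. n1.sig = true  [b.env > 23]
7. n1.live = "nm"  ["nm"]
8. n1.tag = 20  [20]
9. n6.env = 8  [S₁.tag * 2 - 32]
10. n7.val = 17  [terminal]
11. n9.val = 9  [terminal]
12. n10.sig = "xz"  [terminal]
13. n11.env = 30  [terminal]
14. n8.sig = false  [c.val > 9]
15. n8.live = "xzp"  [g.sig ++ "p"]
16. n8.tag = 3  [b.env - 27]
17. n12.ok = false  [S.tag > 3]
18. n12.live = true  [true]
19. n12.tag = 24  [B.env * 2 + 8]
20. n13.env = 29  [terminal]
21. n14.sig = "xv"  [terminal]
22. n12.key = 20  [A.tag - 4]
23. n6.fin = false  [S.sig == true]
24. n0.sig = true  [S₁.tag > 19]
25. n0.live = "pu"  ["pu"]
26. n0.tag = -2  [-2]

20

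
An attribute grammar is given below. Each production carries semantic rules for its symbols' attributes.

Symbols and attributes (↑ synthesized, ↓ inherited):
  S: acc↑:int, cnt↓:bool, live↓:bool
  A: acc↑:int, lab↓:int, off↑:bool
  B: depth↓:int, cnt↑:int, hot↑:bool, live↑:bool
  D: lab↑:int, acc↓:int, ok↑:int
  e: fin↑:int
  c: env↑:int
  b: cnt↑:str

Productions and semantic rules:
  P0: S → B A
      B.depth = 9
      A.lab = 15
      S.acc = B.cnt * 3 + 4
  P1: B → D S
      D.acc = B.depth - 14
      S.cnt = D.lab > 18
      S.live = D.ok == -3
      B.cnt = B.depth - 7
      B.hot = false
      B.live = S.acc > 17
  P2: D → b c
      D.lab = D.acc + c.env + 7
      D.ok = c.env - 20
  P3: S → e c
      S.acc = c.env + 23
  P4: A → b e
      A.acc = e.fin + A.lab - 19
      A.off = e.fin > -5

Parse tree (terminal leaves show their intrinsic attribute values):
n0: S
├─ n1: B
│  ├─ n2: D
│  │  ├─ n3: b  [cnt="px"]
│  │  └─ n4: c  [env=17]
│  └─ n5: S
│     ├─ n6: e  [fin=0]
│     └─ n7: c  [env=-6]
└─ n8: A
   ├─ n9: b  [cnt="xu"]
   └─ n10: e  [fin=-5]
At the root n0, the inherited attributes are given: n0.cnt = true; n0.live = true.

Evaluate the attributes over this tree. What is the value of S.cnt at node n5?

1. n0.cnt = true  [given at root]
2. n0.live = true  [given at root]
3. n1.depth = 9  [9]
4. n2.acc = -5  [B.depth - 14]
5. n3.cnt = "px"  [terminal]
6. n4.env = 17  [terminal]
7. n2.lab = 19  [D.acc + c.env + 7]
8. n2.ok = -3  [c.env - 20]
9. n5.cnt = true  [D.lab > 18]
10. n5.live = true  [D.ok == -3]
11. n6.fin = 0  [terminal]
12. n7.env = -6  [terminal]
13. n5.acc = 17  [c.env + 23]
14. n1.cnt = 2  [B.depth - 7]
15. n1.hot = false  [false]
16. n1.live = false  [S.acc > 17]
17. n8.lab = 15  [15]
18. n9.cnt = "xu"  [terminal]
19. n10.fin = -5  [terminal]
20. n8.acc = -9  [e.fin + A.lab - 19]
21. n8.off = false  [e.fin > -5]
22. n0.acc = 10  [B.cnt * 3 + 4]

true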